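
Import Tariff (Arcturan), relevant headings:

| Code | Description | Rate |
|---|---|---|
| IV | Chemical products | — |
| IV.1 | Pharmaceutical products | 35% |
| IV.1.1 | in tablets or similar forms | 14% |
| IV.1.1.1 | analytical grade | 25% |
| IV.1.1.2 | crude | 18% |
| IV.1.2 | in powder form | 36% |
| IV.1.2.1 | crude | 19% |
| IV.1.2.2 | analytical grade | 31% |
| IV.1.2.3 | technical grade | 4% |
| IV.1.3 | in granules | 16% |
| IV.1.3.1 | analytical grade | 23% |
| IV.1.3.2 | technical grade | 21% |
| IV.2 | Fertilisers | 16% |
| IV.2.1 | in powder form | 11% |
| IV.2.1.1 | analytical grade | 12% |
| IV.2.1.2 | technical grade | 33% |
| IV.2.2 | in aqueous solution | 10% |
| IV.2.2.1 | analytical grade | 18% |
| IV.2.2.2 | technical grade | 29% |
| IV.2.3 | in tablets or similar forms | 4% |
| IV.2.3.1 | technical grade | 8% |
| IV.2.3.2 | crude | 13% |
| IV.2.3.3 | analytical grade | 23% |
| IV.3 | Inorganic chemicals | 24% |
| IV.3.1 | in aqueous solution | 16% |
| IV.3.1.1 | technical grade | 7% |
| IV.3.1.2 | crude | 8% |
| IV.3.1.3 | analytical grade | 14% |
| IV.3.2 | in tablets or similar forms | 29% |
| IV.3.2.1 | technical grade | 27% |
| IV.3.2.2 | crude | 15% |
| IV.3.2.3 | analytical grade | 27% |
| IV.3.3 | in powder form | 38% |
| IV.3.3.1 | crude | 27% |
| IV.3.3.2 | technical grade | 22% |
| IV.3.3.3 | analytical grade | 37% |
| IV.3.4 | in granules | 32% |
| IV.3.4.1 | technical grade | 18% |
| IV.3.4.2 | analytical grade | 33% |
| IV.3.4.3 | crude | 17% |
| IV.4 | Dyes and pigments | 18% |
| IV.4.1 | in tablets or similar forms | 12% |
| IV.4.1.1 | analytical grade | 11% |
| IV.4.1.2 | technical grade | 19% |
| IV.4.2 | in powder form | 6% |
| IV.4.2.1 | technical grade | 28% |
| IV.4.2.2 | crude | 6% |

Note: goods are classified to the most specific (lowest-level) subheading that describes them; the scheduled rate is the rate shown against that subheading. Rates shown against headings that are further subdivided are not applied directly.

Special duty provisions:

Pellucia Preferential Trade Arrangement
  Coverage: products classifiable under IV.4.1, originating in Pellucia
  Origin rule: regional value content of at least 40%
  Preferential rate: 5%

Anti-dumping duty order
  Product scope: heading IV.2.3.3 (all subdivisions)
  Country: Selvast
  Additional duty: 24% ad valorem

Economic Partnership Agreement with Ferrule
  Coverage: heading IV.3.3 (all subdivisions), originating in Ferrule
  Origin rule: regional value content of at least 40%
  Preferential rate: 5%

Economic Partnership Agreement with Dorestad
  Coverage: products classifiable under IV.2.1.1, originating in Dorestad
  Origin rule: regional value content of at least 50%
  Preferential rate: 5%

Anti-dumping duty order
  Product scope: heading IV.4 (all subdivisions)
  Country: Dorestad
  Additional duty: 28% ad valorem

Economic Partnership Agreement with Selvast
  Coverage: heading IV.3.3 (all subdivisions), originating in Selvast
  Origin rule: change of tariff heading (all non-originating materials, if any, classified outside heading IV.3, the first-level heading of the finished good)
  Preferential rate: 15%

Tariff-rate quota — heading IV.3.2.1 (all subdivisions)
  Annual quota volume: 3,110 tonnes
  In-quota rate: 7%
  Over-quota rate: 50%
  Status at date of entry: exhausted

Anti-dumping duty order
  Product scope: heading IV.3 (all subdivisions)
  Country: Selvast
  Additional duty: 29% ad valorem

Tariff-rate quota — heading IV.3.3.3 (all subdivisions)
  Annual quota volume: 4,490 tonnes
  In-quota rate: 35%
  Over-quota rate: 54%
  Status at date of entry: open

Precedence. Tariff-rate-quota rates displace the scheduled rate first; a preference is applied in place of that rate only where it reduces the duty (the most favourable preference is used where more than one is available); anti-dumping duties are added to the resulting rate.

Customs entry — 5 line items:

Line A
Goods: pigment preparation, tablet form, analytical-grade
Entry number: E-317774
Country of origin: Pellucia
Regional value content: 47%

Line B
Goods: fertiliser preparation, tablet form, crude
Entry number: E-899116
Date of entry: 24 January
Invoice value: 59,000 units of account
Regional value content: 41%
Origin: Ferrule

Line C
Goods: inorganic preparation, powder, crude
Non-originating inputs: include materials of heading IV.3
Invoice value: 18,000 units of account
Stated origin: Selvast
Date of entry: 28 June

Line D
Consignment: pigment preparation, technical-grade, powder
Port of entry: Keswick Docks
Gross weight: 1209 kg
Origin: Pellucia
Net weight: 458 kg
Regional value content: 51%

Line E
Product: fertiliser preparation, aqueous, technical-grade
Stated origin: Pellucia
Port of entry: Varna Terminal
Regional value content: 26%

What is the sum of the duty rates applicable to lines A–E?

Line A: pigment → IV.4; tablet form → IV.4.1; analytical-grade → IV.4.1.1. Scheduled 11%. Pellucia agreement on IV.4.1: RVC ≥ 40% → 5% available; preferential 5%. → 5%.
Line B: fertiliser → IV.2; tablet form → IV.2.3; crude → IV.2.3.2. Scheduled 13%. Ferrule agreement on IV.3.3: IV.2.3.2 not covered. → 13%.
Line C: inorganic → IV.3; powder → IV.3.3; crude → IV.3.3.1. Scheduled 27%. Selvast agreement on IV.3.3: CTH not met; anti-dumping (Selvast, IV.3): +29%; total 27% + 29% = 56%. → 56%.
Line D: pigment → IV.4; powder → IV.4.2; technical-grade → IV.4.2.1. Scheduled 28%. Pellucia agreement on IV.4.1: IV.4.2.1 not covered. → 28%.
Line E: fertiliser → IV.2; aqueous → IV.2.2; technical-grade → IV.2.2.2. Scheduled 29%. Pellucia agreement on IV.4.1: IV.2.2.2 not covered. → 29%.
Sum: 5% + 13% + 56% + 28% + 29% = 131%.

131%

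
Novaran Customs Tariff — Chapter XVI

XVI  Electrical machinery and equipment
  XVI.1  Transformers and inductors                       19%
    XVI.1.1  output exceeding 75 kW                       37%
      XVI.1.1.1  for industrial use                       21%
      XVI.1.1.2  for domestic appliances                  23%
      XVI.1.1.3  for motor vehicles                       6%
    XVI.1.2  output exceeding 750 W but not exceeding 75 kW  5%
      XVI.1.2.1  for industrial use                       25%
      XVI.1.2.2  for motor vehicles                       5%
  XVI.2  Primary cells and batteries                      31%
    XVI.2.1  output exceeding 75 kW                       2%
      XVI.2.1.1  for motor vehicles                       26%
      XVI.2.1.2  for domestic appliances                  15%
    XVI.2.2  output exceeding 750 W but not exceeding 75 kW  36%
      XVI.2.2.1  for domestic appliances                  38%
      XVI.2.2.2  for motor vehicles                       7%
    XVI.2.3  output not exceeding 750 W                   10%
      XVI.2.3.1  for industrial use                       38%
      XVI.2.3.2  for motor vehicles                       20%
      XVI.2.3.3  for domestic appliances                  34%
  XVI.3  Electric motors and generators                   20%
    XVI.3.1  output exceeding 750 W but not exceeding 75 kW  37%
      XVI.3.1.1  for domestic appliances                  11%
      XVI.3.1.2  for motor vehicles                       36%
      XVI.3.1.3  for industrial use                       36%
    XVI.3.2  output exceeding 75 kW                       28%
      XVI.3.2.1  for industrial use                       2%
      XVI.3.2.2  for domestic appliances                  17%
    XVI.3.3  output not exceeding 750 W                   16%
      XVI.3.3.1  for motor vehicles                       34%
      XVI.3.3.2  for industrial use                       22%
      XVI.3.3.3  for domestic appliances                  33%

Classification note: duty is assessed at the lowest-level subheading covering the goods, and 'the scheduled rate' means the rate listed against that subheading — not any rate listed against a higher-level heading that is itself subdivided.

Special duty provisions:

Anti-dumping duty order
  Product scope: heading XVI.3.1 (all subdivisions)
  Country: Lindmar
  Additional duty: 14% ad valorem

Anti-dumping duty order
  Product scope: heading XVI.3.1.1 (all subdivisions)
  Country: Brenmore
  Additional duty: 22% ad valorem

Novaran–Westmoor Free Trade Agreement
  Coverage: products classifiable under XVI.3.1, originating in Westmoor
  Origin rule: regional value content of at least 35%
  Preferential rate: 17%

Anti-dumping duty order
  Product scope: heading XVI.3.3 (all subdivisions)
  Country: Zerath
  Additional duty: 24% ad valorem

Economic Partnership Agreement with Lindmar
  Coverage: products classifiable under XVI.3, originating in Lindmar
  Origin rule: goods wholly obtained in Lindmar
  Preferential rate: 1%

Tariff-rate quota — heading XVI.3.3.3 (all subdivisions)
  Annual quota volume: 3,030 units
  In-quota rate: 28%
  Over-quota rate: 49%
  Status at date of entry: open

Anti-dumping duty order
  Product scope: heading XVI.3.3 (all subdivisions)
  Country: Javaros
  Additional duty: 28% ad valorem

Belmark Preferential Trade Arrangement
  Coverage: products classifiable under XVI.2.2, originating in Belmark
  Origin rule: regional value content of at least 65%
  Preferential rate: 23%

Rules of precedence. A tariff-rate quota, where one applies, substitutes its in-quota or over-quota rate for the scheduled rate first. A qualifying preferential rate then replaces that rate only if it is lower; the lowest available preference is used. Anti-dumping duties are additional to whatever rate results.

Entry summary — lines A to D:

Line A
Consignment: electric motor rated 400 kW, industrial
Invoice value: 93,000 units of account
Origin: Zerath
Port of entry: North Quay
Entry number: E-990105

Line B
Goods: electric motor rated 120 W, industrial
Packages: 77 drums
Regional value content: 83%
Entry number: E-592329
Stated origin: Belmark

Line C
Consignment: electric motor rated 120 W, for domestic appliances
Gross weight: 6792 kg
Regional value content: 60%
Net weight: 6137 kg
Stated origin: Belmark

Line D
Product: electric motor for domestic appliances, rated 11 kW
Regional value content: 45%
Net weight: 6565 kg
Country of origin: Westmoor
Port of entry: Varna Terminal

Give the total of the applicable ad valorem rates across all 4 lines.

63%

Line A: electric motor → XVI.3; rated 400 kW → XVI.3.2; industrial → XVI.3.2.1. Scheduled 2%. No special measure applies. → 2%.
Line B: electric motor → XVI.3; rated 120 W → XVI.3.3; industrial → XVI.3.3.2. Scheduled 22%. Belmark agreement on XVI.2.2: XVI.3.3.2 not covered. → 22%.
Line C: electric motor → XVI.3; rated 120 W → XVI.3.3; for domestic appliances → XVI.3.3.3. Scheduled 33%. quota on XVI.3.3.3 open → in-quota 28%; Belmark agreement on XVI.2.2: XVI.3.3.3 not covered. → 28%.
Line D: electric motor → XVI.3; rated 11 kW → XVI.3.1; for domestic appliances → XVI.3.1.1. Scheduled 11%. Westmoor agreement on XVI.3.1: RVC ≥ 35% → 17% available; preference 17% not lower than 11% → no reduction. → 11%.
Sum: 2% + 22% + 28% + 11% = 63%.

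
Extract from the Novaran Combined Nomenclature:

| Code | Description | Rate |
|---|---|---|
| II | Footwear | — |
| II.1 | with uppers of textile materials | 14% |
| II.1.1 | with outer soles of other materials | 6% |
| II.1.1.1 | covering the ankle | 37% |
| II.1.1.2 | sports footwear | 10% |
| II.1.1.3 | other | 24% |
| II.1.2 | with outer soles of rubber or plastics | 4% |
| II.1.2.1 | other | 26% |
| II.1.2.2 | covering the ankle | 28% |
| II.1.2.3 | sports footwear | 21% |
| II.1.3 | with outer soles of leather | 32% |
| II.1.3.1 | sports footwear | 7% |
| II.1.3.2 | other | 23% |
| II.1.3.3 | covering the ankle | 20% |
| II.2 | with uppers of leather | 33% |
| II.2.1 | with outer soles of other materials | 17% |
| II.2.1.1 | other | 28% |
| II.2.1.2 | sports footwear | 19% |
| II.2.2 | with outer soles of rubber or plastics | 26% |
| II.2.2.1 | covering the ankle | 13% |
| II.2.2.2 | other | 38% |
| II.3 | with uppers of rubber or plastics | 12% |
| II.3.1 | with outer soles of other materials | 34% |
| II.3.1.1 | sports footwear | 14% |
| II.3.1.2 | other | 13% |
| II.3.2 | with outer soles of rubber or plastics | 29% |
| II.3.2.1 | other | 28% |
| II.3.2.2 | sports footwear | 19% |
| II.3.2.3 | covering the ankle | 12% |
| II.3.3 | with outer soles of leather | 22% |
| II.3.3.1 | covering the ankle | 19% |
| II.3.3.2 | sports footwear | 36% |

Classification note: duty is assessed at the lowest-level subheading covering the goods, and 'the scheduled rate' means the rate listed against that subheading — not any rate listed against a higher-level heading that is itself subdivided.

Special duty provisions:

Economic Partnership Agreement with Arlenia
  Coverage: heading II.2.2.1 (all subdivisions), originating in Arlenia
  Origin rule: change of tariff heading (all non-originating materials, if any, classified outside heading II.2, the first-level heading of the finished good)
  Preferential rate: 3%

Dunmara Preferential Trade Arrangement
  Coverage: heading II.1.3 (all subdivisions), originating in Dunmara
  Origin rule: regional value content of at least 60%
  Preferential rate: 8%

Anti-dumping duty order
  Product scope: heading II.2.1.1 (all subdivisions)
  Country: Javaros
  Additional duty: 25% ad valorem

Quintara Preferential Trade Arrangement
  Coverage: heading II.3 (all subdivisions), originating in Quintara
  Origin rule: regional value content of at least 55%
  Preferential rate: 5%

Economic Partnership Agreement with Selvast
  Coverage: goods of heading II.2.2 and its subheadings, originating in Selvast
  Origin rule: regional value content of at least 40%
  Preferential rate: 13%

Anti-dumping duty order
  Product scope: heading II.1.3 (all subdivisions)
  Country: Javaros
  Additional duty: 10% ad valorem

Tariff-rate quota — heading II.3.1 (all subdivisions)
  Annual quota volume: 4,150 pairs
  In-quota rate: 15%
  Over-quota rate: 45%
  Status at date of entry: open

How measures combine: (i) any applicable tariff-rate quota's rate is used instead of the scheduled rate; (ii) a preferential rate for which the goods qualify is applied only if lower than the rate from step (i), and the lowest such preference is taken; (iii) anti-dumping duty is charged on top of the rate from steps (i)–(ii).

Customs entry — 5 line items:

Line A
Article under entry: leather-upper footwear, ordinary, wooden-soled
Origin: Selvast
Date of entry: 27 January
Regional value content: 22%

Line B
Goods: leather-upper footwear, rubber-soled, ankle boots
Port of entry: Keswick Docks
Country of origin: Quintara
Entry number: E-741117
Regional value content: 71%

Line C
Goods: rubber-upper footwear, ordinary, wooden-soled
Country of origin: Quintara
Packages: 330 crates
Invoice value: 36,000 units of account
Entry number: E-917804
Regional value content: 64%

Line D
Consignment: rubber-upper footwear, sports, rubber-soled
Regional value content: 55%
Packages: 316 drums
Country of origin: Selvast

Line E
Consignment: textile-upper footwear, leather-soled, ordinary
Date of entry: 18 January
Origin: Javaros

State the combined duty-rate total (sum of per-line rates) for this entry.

98%

Line A: leather-upper → II.2; wooden-soled → II.2.1; ordinary → II.2.1.1. Scheduled 28%. Selvast agreement on II.2.2: II.2.1.1 not covered. → 28%.
Line B: leather-upper → II.2; rubber-soled → II.2.2; ankle boots → II.2.2.1. Scheduled 13%. Quintara agreement on II.3: II.2.2.1 not covered. → 13%.
Line C: rubber-upper → II.3; wooden-soled → II.3.1; ordinary → II.3.1.2. Scheduled 13%. quota on II.3.1 open → in-quota 15%; Quintara agreement on II.3: RVC ≥ 55% → 5% available; preferential 5%. → 5%.
Line D: rubber-upper → II.3; rubber-soled → II.3.2; sports → II.3.2.2. Scheduled 19%. Selvast agreement on II.2.2: II.3.2.2 not covered. → 19%.
Line E: textile-upper → II.1; leather-soled → II.1.3; ordinary → II.1.3.2. Scheduled 23%. anti-dumping (Javaros, II.1.3): +10%; total 23% + 10% = 33%. → 33%.
Sum: 28% + 13% + 5% + 19% + 33% = 98%.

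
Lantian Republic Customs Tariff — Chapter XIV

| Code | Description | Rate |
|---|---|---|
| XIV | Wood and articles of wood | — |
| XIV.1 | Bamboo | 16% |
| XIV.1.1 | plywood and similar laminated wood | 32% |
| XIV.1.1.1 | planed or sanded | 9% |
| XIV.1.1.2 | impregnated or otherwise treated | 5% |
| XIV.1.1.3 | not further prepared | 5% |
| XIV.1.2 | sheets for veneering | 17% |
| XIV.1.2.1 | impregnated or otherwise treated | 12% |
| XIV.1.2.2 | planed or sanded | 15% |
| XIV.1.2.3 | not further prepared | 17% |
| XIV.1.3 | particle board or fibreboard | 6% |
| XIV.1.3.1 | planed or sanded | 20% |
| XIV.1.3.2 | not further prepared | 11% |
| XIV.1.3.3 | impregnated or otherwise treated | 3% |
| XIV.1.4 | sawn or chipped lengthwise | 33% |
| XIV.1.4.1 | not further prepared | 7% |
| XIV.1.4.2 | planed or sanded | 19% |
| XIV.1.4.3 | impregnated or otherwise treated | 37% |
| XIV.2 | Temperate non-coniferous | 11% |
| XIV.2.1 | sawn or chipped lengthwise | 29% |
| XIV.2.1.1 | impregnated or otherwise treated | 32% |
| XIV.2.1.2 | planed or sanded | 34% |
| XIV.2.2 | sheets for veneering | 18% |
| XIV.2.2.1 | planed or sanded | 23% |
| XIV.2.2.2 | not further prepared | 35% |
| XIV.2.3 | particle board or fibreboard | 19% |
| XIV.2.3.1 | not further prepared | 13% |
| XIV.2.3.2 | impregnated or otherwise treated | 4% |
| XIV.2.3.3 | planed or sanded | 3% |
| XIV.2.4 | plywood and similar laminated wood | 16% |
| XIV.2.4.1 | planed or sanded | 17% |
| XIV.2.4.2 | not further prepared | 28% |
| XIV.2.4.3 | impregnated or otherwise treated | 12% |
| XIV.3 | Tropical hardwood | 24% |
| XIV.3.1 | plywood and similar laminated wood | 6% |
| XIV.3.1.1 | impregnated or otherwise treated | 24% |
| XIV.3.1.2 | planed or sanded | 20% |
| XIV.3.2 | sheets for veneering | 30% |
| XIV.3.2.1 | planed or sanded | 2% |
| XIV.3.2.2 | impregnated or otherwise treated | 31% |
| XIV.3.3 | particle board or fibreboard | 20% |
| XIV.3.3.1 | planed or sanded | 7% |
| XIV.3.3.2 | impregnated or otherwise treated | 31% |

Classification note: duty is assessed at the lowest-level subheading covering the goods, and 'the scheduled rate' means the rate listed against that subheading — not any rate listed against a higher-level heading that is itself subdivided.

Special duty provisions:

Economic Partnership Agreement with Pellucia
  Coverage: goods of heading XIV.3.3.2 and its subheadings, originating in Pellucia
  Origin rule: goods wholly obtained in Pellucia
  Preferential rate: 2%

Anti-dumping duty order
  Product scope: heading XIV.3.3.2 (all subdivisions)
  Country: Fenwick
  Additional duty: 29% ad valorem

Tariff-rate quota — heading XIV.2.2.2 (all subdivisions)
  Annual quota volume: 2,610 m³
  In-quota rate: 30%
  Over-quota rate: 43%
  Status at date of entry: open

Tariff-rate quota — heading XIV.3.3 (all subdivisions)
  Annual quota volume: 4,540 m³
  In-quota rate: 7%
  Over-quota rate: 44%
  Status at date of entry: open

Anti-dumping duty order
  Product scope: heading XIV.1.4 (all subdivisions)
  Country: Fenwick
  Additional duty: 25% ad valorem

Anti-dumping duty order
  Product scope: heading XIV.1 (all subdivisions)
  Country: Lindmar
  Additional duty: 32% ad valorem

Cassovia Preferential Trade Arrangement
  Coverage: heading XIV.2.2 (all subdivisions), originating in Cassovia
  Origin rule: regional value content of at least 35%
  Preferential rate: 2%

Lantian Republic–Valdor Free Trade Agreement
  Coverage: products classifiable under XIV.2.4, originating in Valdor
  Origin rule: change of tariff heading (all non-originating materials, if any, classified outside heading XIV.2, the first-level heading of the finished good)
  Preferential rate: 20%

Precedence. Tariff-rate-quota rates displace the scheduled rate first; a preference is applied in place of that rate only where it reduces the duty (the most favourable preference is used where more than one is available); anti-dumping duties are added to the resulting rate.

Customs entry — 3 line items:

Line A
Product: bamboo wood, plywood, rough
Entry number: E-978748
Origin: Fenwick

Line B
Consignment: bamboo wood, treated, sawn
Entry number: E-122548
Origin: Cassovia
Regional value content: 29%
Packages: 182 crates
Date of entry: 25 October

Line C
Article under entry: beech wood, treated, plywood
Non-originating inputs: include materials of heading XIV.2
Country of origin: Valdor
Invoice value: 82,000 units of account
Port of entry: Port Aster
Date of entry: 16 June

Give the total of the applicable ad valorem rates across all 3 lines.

Line A: bamboo → XIV.1; plywood → XIV.1.1; rough → XIV.1.1.3. Scheduled 5%. No special measure applies. → 5%.
Line B: bamboo → XIV.1; sawn → XIV.1.4; treated → XIV.1.4.3. Scheduled 37%. Cassovia agreement on XIV.2.2: XIV.1.4.3 not covered. → 37%.
Line C: beech → XIV.2; plywood → XIV.2.4; treated → XIV.2.4.3. Scheduled 12%. Valdor agreement on XIV.2.4: CTH not met. → 12%.
Sum: 5% + 37% + 12% = 54%.

54%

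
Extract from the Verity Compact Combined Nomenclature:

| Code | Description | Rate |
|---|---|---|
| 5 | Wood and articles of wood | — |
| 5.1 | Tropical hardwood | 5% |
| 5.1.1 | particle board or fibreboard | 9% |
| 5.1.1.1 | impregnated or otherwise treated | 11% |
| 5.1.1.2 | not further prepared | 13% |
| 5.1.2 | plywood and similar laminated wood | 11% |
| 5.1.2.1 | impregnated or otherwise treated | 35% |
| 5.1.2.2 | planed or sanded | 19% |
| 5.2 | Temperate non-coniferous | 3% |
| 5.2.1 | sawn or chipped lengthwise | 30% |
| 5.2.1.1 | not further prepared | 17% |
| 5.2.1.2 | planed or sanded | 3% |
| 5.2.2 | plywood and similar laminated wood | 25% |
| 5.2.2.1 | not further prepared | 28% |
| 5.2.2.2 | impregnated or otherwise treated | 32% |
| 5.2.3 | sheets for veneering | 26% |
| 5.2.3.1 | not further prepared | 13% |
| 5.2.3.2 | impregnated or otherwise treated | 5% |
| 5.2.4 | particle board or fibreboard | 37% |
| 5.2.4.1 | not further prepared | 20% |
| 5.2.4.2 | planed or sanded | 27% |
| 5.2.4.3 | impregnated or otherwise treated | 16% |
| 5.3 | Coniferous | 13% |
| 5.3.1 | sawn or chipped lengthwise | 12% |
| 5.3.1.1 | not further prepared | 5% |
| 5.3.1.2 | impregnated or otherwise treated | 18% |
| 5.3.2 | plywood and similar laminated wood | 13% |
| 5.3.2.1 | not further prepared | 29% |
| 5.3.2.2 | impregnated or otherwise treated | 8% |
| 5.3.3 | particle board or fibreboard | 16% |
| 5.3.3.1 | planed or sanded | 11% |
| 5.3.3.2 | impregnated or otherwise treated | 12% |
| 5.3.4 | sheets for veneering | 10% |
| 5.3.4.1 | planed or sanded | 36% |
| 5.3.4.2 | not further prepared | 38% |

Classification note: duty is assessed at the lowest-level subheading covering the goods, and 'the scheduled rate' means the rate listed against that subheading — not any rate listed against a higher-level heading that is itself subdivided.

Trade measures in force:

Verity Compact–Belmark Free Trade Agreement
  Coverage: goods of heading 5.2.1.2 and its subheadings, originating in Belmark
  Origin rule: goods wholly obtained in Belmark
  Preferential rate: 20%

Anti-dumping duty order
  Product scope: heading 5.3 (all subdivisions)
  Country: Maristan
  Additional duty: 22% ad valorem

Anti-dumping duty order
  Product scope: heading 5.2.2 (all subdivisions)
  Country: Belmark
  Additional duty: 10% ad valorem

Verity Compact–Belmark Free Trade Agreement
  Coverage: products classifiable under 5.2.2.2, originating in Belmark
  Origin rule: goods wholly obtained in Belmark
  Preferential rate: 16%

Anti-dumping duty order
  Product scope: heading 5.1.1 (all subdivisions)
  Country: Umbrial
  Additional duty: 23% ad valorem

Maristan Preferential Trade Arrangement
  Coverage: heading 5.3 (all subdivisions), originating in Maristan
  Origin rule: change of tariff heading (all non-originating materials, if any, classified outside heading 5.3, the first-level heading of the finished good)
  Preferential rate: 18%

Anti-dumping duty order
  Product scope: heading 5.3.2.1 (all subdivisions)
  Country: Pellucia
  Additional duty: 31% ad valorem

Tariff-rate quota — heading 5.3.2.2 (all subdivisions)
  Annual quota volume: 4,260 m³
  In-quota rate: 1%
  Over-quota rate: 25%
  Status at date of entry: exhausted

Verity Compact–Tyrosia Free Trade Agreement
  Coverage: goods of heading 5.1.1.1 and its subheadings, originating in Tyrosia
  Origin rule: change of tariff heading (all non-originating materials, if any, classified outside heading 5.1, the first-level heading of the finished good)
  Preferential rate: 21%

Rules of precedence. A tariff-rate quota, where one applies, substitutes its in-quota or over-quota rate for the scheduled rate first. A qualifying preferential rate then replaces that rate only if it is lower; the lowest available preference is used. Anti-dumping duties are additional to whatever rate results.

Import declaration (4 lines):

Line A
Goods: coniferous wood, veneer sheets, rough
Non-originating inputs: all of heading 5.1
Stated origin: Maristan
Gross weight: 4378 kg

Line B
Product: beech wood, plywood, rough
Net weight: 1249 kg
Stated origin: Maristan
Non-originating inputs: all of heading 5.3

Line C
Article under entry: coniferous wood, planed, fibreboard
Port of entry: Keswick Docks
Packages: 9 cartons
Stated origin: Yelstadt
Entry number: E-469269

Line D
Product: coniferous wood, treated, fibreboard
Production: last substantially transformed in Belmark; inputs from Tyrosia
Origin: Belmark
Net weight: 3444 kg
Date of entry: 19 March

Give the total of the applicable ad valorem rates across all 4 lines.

91%

Line A: coniferous → 5.3; veneer sheets → 5.3.4; rough → 5.3.4.2. Scheduled 38%. Maristan agreement on 5.3: CTH met → 18% available; preferential 18%; anti-dumping (Maristan, 5.3): +22%; total 18% + 22% = 40%. → 40%.
Line B: beech → 5.2; plywood → 5.2.2; rough → 5.2.2.1. Scheduled 28%. Maristan agreement on 5.3: 5.2.2.1 not covered. → 28%.
Line C: coniferous → 5.3; fibreboard → 5.3.3; planed → 5.3.3.1. Scheduled 11%. No special measure applies. → 11%.
Line D: coniferous → 5.3; fibreboard → 5.3.3; treated → 5.3.3.2. Scheduled 12%. Belmark agreement on 5.2.1.2: 5.3.3.2 not covered; Belmark agreement on 5.2.2.2: 5.3.3.2 not covered. → 12%.
Sum: 40% + 28% + 11% + 12% = 91%.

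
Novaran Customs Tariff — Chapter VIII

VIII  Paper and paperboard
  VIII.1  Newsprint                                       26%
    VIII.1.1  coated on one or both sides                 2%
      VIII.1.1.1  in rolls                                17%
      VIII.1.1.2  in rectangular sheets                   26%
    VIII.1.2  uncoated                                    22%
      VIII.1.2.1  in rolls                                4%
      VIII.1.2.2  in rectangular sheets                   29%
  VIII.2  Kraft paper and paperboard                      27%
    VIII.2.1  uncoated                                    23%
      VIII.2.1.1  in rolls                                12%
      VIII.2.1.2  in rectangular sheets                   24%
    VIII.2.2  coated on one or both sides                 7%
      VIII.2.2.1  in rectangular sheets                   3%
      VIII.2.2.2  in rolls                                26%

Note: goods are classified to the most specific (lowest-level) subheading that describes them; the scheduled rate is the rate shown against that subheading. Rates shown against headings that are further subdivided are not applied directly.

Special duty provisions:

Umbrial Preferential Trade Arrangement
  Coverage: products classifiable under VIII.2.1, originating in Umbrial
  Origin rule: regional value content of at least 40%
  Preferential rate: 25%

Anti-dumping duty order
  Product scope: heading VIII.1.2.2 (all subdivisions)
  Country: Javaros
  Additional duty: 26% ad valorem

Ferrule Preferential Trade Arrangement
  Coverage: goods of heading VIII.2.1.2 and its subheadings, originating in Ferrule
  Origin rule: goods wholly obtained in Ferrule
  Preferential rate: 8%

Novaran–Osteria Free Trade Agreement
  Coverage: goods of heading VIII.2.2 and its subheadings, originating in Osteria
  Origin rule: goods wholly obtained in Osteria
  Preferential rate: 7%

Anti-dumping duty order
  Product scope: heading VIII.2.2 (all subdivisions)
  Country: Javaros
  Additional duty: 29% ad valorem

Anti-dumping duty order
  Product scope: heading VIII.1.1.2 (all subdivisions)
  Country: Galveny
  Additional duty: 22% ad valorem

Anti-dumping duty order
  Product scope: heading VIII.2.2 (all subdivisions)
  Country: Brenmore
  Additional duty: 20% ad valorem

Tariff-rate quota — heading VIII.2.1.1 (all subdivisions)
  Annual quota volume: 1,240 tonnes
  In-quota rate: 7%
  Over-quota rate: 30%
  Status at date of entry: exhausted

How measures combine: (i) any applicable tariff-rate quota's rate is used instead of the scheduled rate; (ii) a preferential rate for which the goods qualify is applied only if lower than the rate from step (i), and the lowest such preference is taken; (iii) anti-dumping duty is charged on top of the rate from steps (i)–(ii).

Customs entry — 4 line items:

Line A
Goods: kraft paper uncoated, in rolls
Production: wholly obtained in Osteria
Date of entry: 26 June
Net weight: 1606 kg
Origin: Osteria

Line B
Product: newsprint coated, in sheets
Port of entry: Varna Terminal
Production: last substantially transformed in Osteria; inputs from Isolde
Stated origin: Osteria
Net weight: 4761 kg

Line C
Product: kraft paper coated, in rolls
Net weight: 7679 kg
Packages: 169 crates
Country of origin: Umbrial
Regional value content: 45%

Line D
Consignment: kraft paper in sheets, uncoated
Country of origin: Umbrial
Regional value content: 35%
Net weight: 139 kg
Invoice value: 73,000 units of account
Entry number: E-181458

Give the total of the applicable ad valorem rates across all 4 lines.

106%

Line A: kraft paper → VIII.2; uncoated → VIII.2.1; in rolls → VIII.2.1.1. Scheduled 12%. quota on VIII.2.1.1 exhausted → over-quota 30%; Osteria agreement on VIII.2.2: VIII.2.1.1 not covered. → 30%.
Line B: newsprint → VIII.1; coated → VIII.1.1; in sheets → VIII.1.1.2. Scheduled 26%. Osteria agreement on VIII.2.2: VIII.1.1.2 not covered. → 26%.
Line C: kraft paper → VIII.2; coated → VIII.2.2; in rolls → VIII.2.2.2. Scheduled 26%. Umbrial agreement on VIII.2.1: VIII.2.2.2 not covered. → 26%.
Line D: kraft paper → VIII.2; uncoated → VIII.2.1; in sheets → VIII.2.1.2. Scheduled 24%. Umbrial agreement on VIII.2.1: RVC < 40%. → 24%.
Sum: 30% + 26% + 26% + 24% = 106%.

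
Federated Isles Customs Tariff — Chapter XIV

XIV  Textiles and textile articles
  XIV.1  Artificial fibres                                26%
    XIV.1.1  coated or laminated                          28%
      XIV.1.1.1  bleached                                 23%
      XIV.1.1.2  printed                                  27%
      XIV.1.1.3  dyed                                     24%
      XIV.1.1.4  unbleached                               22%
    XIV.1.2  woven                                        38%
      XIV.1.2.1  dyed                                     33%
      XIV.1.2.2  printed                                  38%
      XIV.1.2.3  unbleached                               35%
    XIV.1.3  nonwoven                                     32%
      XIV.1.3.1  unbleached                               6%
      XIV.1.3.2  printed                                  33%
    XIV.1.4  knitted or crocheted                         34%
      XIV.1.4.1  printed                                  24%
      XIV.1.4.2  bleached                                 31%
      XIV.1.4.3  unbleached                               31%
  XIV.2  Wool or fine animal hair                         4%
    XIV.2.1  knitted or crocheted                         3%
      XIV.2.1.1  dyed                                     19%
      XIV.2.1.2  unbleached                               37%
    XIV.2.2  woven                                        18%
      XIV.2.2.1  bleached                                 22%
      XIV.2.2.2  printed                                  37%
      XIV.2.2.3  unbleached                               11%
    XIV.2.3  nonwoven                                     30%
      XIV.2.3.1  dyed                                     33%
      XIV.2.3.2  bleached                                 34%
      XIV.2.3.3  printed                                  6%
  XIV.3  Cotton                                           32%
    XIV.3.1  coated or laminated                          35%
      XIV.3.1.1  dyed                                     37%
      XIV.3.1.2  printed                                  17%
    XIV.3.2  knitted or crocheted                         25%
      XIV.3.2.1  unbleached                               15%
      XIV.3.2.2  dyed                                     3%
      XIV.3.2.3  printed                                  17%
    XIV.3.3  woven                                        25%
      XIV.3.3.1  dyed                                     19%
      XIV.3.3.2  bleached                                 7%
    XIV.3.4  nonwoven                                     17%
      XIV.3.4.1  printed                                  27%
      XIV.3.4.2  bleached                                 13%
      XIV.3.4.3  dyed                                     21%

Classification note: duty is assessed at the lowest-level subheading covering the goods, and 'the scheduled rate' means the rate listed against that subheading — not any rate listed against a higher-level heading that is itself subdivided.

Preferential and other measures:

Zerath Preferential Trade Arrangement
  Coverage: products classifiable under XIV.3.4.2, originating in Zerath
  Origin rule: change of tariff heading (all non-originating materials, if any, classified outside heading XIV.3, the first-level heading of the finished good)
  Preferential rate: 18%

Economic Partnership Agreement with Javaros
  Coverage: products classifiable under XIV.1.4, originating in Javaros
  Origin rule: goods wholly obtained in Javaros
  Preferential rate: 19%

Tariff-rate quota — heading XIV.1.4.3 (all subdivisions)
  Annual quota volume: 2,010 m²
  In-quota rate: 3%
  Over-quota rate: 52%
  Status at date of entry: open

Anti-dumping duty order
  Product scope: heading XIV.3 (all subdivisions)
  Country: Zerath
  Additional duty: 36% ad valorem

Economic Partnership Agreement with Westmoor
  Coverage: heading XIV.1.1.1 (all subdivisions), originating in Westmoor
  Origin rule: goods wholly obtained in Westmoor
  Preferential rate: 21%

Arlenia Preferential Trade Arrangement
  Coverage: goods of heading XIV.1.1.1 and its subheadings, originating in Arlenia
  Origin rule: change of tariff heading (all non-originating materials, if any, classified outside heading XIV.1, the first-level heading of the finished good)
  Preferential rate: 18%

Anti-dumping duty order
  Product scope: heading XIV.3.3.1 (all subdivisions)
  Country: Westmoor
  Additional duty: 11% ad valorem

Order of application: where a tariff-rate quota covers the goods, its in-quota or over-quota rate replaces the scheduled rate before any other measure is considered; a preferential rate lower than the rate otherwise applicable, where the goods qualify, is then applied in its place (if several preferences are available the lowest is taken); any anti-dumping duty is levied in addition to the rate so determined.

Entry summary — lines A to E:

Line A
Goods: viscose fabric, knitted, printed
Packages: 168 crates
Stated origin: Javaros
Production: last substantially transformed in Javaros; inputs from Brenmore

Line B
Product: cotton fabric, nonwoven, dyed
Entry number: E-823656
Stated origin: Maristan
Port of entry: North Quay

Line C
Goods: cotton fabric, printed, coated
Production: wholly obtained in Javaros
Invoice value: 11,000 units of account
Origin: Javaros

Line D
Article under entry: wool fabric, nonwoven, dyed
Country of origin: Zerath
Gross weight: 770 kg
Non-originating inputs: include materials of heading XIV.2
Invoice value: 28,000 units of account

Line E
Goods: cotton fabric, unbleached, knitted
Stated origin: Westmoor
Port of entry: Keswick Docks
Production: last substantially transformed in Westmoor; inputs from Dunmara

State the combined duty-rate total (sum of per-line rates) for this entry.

110%

Line A: viscose → XIV.1; knitted → XIV.1.4; printed → XIV.1.4.1. Scheduled 24%. Javaros agreement on XIV.1.4: not wholly obtained. → 24%.
Line B: cotton → XIV.3; nonwoven → XIV.3.4; dyed → XIV.3.4.3. Scheduled 21%. No special measure applies. → 21%.
Line C: cotton → XIV.3; coated → XIV.3.1; printed → XIV.3.1.2. Scheduled 17%. Javaros agreement on XIV.1.4: XIV.3.1.2 not covered. → 17%.
Line D: wool → XIV.2; nonwoven → XIV.2.3; dyed → XIV.2.3.1. Scheduled 33%. Zerath agreement on XIV.3.4.2: XIV.2.3.1 not covered. → 33%.
Line E: cotton → XIV.3; knitted → XIV.3.2; unbleached → XIV.3.2.1. Scheduled 15%. Westmoor agreement on XIV.1.1.1: XIV.3.2.1 not covered. → 15%.
Sum: 24% + 21% + 17% + 33% + 15% = 110%.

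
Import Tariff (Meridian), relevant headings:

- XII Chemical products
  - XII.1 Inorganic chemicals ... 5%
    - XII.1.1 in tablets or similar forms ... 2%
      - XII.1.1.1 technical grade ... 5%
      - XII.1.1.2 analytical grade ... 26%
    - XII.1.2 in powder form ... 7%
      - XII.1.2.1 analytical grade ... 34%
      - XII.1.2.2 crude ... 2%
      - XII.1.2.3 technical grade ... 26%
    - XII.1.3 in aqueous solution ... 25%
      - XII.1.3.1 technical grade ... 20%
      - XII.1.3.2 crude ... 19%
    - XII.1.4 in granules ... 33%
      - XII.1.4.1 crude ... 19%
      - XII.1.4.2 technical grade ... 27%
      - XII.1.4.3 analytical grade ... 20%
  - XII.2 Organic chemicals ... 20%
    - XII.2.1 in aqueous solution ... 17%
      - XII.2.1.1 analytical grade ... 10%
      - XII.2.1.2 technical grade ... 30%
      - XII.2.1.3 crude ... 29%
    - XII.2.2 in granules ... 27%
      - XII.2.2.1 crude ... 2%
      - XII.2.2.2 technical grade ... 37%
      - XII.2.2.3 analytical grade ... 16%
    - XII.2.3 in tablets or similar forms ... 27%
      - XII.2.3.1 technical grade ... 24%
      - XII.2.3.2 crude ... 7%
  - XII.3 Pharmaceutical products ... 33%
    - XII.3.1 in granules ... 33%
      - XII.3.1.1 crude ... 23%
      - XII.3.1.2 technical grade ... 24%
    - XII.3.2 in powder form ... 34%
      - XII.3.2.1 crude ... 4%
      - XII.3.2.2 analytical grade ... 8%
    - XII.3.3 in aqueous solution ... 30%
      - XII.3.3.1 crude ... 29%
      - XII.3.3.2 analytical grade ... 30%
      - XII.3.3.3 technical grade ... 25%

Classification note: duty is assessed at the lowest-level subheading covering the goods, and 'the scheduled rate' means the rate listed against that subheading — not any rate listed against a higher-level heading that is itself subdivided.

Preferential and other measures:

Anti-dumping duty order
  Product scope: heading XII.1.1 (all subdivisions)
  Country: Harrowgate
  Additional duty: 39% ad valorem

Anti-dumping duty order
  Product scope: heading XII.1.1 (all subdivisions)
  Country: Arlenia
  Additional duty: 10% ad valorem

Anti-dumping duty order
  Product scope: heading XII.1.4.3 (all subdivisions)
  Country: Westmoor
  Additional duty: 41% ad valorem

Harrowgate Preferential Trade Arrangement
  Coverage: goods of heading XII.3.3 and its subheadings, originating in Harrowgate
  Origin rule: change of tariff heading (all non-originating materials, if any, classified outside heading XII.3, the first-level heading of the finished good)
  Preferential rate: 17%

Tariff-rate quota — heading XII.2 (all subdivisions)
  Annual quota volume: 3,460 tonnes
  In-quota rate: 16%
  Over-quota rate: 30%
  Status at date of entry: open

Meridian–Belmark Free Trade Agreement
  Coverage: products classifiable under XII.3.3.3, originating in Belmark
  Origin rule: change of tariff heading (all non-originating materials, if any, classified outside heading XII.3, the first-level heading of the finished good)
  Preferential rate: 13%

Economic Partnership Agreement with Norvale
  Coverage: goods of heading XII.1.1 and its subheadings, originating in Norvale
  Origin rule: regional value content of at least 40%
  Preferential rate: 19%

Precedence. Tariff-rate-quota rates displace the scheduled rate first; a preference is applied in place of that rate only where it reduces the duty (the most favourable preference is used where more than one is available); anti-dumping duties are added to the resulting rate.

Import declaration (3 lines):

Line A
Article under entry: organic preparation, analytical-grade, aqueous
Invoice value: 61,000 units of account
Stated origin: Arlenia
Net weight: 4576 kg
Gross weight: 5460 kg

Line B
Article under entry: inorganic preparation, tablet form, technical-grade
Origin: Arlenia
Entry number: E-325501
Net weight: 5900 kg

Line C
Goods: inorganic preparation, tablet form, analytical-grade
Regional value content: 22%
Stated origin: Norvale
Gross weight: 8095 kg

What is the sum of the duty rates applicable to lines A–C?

57%

Line A: organic → XII.2; aqueous → XII.2.1; analytical-grade → XII.2.1.1. Scheduled 10%. quota on XII.2 open → in-quota 16%. → 16%.
Line B: inorganic → XII.1; tablet form → XII.1.1; technical-grade → XII.1.1.1. Scheduled 5%. anti-dumping (Arlenia, XII.1.1): +10%; total 5% + 10% = 15%. → 15%.
Line C: inorganic → XII.1; tablet form → XII.1.1; analytical-grade → XII.1.1.2. Scheduled 26%. Norvale agreement on XII.1.1: RVC < 40%. → 26%.
Sum: 16% + 15% + 26% = 57%.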